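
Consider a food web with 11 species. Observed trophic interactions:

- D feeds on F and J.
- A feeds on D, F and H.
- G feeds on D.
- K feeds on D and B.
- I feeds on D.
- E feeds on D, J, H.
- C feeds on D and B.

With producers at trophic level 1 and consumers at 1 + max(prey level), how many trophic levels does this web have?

Producers (level 1): F, H, B, J.
F → D → E gives E level 3.
No species has a prey at level 3, so no species reaches level 4.

3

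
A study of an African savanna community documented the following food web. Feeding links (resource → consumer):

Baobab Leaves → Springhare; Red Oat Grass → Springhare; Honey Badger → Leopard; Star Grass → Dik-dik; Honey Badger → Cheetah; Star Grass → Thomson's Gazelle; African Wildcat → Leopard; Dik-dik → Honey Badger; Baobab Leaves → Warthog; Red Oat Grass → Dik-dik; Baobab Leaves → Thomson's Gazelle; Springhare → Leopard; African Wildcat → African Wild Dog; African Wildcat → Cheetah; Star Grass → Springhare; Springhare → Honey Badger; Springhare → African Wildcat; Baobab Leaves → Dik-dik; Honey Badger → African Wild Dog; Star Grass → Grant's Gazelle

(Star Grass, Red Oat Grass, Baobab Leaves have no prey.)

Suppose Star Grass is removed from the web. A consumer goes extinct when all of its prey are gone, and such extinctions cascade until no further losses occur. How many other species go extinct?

Remove Star Grass.
Round 1: Grant's Gazelle (all prey gone) → extinct.
No further losses. Total secondary extinctions: 1.

1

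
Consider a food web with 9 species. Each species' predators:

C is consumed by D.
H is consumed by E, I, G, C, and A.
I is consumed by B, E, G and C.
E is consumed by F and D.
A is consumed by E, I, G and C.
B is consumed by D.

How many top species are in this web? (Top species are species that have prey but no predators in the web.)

3

Top species (has prey, but nothing eats it): G, D, F.
Count: 3.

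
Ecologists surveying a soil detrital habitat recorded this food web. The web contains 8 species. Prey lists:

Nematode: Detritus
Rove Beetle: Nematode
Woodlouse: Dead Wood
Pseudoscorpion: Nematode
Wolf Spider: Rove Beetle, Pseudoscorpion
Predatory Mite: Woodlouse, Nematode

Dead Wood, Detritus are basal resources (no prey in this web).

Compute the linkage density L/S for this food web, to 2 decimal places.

L/S = 1.00

There are L = 8 links among S = 8 species.
L/S = 8/8 = 1.0000 ≈ 1.00.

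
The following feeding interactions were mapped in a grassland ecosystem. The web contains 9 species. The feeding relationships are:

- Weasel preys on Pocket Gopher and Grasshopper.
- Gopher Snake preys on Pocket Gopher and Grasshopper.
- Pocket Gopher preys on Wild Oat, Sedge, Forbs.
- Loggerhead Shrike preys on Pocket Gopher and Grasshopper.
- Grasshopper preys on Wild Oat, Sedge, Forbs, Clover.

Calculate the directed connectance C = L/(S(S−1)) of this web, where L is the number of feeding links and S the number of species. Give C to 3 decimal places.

C = 0.181

The web has S = 9 species and L = 13 feeding links.
C = L / (S(S−1)) = 13 / 72 = 0.1806 ≈ 0.181.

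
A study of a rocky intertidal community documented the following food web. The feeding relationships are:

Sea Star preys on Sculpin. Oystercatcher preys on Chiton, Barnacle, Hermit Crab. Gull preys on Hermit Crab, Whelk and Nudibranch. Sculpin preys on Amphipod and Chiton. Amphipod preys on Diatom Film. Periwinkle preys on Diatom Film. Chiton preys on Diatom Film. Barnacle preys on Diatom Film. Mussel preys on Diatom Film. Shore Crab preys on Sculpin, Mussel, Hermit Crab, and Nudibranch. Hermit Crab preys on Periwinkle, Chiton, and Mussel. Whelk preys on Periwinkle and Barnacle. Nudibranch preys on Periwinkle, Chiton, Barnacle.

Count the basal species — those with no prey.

Basal species (no prey listed): Diatom Film.
Count: 1.

1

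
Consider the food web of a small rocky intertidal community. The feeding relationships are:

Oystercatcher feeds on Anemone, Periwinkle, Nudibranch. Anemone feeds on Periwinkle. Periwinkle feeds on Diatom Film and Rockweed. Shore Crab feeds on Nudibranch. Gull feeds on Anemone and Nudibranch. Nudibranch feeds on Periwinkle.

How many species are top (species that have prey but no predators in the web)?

3

Top species (has prey, but nothing eats it): Gull, Oystercatcher, Shore Crab.
Count: 3.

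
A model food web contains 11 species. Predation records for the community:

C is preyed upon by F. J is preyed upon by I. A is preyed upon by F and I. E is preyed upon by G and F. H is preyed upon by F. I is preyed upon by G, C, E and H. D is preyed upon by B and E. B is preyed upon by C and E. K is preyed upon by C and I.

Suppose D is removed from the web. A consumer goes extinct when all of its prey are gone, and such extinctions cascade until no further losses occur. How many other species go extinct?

Remove D.
Round 1: B (all prey gone) → extinct.
No further losses. Total secondary extinctions: 1.

1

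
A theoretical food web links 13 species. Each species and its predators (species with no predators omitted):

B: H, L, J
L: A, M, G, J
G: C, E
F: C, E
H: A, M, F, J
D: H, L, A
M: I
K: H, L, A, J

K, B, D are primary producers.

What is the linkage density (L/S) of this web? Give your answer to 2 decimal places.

There are L = 23 links among S = 13 species.
L/S = 23/13 = 1.7692 ≈ 1.77.

L/S = 1.77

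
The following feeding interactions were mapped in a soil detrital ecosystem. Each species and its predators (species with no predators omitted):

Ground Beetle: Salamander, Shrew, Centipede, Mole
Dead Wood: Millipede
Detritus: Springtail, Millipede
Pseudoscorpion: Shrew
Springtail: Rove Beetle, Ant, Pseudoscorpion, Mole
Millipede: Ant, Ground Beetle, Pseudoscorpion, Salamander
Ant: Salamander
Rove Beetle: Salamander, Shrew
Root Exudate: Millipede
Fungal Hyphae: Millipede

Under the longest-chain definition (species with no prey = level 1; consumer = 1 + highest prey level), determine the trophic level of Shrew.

Fungal Hyphae has no prey (basal) → level 1.
Millipede eats Fungal Hyphae (level 1); other prey at levels: Root Exudate 1, Dead Wood 1, Detritus 1 → level 2.
Ground Beetle eats Millipede → level 3.
Shrew eats Ground Beetle (level 3); other prey at levels: Rove Beetle 3, Pseudoscorpion 3 → level 4.

Trophic level 4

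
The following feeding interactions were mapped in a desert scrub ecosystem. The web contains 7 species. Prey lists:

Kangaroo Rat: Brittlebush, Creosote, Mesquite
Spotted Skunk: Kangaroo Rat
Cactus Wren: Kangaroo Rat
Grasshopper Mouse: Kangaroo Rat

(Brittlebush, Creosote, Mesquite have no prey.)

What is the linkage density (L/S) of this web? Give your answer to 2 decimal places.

L/S = 0.86

There are L = 6 links among S = 7 species.
L/S = 6/7 = 0.8571 ≈ 0.86.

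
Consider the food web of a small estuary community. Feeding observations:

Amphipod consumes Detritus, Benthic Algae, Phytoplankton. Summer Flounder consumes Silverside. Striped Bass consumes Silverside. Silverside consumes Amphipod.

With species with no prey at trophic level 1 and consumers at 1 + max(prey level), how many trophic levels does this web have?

Basal resources (level 1): Benthic Algae, Phytoplankton, Detritus.
Benthic Algae → Amphipod → Silverside → Striped Bass gives Striped Bass level 4.
No species has a prey at level 4, so no species reaches level 5.

4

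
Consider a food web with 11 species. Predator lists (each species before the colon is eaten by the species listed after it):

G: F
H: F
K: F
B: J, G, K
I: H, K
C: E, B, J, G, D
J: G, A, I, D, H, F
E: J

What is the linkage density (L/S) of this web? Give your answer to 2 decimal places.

L/S = 1.82

There are L = 20 links among S = 11 species.
L/S = 20/11 = 1.8182 ≈ 1.82.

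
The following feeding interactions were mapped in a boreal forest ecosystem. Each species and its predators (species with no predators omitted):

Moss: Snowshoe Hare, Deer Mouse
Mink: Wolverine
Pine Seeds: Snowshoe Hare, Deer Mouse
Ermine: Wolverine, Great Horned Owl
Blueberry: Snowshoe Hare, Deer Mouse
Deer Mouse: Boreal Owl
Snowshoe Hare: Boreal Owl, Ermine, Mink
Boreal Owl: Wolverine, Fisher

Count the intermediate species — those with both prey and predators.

Intermediate species (has both prey and predators): Snowshoe Hare, Deer Mouse, Boreal Owl, Ermine, Mink.
Count: 5.

5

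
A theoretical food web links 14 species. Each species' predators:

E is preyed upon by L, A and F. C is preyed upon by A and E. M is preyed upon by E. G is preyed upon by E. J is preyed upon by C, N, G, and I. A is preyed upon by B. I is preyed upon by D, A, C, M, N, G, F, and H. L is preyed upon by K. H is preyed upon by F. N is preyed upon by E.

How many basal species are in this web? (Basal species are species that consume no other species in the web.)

1

Basal species (no prey listed): J.
Count: 1.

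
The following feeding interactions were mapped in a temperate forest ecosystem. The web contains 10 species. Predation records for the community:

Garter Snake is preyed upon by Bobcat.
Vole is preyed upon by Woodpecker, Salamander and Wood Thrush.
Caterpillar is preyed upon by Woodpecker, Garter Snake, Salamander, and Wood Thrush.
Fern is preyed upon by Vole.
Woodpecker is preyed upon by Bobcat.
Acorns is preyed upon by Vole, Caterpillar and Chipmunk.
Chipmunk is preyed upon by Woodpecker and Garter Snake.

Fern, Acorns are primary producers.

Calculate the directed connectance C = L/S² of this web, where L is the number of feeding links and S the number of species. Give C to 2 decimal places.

C = 0.15

The web has S = 10 species and L = 15 feeding links.
C = L / S² = 15 / 100 = 0.1500 ≈ 0.15.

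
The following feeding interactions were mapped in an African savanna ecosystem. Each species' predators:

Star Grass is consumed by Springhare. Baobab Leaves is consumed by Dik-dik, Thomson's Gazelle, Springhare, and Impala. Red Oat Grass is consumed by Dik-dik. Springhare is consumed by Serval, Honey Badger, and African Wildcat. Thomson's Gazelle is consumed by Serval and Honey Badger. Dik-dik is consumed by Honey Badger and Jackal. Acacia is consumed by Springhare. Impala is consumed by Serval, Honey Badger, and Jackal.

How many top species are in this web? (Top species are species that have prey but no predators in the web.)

Top species (has prey, but nothing eats it): Jackal, Serval, Honey Badger, African Wildcat.
Count: 4.

4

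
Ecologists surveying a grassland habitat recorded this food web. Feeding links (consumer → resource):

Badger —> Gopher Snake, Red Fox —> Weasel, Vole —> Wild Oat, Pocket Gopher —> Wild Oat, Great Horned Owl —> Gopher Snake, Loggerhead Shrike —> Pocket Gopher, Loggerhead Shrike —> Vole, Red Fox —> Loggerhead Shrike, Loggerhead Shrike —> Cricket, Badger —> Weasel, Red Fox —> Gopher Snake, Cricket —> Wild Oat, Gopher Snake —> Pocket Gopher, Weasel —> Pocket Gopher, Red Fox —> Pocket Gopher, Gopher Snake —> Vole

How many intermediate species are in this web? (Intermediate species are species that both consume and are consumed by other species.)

Intermediate species (has both prey and predators): Cricket, Pocket Gopher, Vole, Loggerhead Shrike, Gopher Snake, Weasel.
Count: 6.

6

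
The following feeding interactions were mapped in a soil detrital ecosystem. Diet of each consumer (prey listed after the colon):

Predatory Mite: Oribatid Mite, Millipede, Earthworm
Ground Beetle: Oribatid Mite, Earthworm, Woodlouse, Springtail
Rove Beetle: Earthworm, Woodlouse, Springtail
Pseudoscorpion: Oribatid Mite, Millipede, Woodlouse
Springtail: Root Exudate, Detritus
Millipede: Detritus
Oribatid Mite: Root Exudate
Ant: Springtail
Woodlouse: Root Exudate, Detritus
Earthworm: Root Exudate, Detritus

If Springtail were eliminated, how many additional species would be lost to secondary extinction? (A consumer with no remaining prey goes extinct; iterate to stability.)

1

Remove Springtail.
Round 1: Ant (all prey gone) → extinct.
No further losses. Total secondary extinctions: 1.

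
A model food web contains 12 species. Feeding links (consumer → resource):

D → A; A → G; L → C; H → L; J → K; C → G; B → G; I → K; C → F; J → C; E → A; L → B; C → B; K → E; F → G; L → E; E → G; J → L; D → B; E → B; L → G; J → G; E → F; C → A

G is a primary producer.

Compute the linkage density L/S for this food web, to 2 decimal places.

There are L = 24 links among S = 12 species.
L/S = 24/12 = 2.0000 ≈ 2.00.

L/S = 2.00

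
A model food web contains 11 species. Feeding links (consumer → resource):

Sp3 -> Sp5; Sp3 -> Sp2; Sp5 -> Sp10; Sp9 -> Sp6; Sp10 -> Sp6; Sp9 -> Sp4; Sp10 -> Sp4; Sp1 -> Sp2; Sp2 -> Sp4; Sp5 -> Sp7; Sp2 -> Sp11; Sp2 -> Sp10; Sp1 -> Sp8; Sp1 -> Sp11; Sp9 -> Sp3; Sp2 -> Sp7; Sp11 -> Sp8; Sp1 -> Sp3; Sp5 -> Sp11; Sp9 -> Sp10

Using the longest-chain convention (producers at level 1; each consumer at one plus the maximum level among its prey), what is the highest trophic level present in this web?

5

Producers (level 1): Sp4, Sp7, Sp8, Sp6.
Sp8 → Sp11 → Sp2 → Sp3 → Sp9 gives Sp9 level 5.
No species has a prey at level 5, so no species reaches level 6.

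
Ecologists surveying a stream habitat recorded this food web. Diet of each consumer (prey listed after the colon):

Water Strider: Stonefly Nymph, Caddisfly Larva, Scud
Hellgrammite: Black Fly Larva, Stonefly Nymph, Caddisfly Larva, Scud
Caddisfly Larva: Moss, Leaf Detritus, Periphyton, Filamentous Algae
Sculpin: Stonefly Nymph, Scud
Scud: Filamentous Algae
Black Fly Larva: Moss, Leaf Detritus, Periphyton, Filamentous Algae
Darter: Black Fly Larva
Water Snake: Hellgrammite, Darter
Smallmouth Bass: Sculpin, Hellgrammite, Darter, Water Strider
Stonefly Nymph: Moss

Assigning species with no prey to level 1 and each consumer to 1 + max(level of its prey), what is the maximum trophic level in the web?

4

Basal resources (level 1): Moss, Leaf Detritus, Periphyton, Filamentous Algae.
Moss → Black Fly Larva → Hellgrammite → Water Snake gives Water Snake level 4.
No species has a prey at level 4, so no species reaches level 5.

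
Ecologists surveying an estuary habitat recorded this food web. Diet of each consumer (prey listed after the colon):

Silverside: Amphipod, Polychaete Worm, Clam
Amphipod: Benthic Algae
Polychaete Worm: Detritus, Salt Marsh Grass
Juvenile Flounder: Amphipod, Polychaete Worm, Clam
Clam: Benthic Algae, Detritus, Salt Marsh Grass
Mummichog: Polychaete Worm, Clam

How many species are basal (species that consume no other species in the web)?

Basal species (no prey listed): Benthic Algae, Detritus, Salt Marsh Grass.
Count: 3.

3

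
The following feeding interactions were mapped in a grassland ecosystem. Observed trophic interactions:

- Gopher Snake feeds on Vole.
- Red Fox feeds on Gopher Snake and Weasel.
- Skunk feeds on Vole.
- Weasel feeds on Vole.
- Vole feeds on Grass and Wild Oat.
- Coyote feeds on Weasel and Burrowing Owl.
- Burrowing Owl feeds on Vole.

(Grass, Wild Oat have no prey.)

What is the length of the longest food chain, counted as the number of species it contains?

4 species

One longest chain: Grass → Vole → Burrowing Owl → Coyote.
It has 4 species and 3 links.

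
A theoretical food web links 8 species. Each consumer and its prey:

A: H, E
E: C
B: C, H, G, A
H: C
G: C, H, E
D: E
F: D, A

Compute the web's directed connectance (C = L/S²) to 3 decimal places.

The web has S = 8 species and L = 14 feeding links.
C = L / S² = 14 / 64 = 0.2188 ≈ 0.219.

C = 0.219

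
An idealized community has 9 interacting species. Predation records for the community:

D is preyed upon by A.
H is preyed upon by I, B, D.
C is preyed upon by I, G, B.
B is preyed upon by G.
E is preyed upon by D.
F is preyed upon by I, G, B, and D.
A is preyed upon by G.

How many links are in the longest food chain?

3 links

One longest chain: F → D → A → G.
It has 4 species and 3 links.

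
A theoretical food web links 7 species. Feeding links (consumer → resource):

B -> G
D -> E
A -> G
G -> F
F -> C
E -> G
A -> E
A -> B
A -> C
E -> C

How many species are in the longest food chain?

One longest chain: C → F → G → E → D.
It has 5 species and 4 links.

5 species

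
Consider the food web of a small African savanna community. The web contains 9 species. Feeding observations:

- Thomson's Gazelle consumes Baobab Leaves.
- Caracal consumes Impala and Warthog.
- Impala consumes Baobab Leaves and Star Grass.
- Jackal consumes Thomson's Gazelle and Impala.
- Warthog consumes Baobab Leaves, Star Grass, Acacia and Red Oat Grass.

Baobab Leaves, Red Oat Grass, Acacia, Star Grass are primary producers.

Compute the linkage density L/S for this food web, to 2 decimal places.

There are L = 11 links among S = 9 species.
L/S = 11/9 = 1.2222 ≈ 1.22.

L/S = 1.22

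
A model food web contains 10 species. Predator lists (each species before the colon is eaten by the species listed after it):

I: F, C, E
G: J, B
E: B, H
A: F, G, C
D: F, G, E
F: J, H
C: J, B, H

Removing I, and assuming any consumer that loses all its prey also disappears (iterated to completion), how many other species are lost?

0

Remove I.
Every predator of it retains at least one other prey: F still has D, A; C still has A; E still has D.
No consumer loses all prey, so no secondary extinctions occur.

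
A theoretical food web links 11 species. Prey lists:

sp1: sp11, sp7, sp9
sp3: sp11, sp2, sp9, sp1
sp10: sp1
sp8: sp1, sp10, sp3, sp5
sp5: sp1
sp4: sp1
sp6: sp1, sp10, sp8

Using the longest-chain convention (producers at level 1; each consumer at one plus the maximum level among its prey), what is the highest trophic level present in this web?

5

Producers (level 1): sp11, sp7, sp2, sp9.
sp11 → sp1 → sp5 → sp8 → sp6 gives sp6 level 5.
No species has a prey at level 5, so no species reaches level 6.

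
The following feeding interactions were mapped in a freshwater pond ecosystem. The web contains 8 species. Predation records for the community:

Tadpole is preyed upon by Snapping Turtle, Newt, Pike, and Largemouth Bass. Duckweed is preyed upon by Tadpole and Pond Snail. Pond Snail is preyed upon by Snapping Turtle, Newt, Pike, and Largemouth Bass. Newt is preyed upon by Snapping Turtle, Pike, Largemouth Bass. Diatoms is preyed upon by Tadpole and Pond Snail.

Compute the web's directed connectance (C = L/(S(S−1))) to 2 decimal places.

The web has S = 8 species and L = 15 feeding links.
C = L / (S(S−1)) = 15 / 56 = 0.2679 ≈ 0.27.

C = 0.27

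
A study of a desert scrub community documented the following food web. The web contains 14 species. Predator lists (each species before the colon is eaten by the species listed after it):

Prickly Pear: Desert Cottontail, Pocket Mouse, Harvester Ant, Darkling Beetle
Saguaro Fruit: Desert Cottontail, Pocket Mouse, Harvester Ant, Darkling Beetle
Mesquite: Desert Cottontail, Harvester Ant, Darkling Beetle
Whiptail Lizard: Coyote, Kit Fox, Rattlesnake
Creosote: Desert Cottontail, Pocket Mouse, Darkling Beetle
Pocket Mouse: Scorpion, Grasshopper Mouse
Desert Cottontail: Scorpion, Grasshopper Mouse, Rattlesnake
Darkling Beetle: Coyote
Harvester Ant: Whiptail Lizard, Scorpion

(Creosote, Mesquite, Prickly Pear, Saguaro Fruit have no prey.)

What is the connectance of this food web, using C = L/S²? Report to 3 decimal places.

The web has S = 14 species and L = 25 feeding links.
C = L / S² = 25 / 196 = 0.1276 ≈ 0.128.

C = 0.128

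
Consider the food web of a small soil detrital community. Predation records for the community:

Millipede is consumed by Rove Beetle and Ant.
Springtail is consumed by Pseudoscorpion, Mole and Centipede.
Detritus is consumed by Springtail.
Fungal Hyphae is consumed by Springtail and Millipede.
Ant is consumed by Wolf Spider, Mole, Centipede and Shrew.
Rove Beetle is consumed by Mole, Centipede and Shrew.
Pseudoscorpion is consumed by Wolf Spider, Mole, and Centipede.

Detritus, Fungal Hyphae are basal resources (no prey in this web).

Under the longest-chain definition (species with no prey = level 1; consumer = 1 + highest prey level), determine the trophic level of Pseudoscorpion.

Trophic level 3

Detritus has no prey (basal) → level 1.
Springtail eats Detritus (level 1); other prey at levels: Fungal Hyphae 1 → level 2.
Pseudoscorpion eats Springtail → level 3.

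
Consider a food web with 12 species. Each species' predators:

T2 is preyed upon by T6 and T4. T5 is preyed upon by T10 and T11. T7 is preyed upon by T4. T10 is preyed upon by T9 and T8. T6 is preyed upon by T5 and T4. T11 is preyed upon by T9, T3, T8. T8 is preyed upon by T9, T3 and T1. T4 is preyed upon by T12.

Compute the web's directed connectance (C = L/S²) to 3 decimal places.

C = 0.111

The web has S = 12 species and L = 16 feeding links.
C = L / S² = 16 / 144 = 0.1111 ≈ 0.111.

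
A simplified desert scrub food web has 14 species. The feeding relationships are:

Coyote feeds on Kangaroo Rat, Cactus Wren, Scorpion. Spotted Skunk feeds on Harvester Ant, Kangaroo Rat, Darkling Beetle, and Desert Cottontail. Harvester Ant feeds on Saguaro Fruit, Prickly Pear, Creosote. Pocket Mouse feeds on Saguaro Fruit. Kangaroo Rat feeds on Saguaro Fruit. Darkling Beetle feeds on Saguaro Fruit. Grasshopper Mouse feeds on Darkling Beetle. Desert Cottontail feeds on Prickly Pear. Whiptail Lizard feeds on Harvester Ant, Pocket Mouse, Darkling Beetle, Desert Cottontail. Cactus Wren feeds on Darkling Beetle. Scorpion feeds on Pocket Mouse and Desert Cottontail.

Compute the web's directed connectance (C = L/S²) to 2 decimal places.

C = 0.11

The web has S = 14 species and L = 22 feeding links.
C = L / S² = 22 / 196 = 0.1122 ≈ 0.11.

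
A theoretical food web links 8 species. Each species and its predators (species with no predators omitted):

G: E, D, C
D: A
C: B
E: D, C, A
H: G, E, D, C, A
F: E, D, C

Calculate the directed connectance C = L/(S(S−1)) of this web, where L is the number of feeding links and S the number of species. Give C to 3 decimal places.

The web has S = 8 species and L = 16 feeding links.
C = L / (S(S−1)) = 16 / 56 = 0.2857 ≈ 0.286.

C = 0.286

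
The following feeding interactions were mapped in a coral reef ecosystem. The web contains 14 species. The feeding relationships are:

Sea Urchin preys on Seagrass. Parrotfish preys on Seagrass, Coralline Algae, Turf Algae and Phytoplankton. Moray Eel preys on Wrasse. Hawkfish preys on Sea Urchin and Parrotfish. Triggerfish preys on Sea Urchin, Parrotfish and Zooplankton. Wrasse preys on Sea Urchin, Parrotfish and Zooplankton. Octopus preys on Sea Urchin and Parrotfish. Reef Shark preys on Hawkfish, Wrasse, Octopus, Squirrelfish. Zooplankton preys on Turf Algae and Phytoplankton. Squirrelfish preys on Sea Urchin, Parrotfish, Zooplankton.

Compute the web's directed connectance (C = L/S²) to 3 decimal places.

C = 0.128

The web has S = 14 species and L = 25 feeding links.
C = L / S² = 25 / 196 = 0.1276 ≈ 0.128.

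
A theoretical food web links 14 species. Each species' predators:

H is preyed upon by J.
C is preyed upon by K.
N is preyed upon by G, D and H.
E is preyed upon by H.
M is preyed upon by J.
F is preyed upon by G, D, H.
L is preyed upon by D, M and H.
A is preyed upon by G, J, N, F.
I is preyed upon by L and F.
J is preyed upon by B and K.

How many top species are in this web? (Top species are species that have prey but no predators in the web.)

Top species (has prey, but nothing eats it): D, G, K, B.
Count: 4.

4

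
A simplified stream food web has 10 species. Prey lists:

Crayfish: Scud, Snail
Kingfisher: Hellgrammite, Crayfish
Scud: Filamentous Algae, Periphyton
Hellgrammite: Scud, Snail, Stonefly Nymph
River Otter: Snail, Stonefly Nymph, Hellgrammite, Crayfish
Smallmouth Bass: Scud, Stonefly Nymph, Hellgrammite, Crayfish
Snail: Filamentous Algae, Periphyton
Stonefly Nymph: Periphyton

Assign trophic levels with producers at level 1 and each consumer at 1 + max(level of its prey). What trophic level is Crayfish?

Trophic level 3

Filamentous Algae is a producer → level 1.
Scud eats Filamentous Algae (level 1); other prey at levels: Periphyton 1 → level 2.
Crayfish eats Scud (level 2); other prey at levels: Snail 2 → level 3.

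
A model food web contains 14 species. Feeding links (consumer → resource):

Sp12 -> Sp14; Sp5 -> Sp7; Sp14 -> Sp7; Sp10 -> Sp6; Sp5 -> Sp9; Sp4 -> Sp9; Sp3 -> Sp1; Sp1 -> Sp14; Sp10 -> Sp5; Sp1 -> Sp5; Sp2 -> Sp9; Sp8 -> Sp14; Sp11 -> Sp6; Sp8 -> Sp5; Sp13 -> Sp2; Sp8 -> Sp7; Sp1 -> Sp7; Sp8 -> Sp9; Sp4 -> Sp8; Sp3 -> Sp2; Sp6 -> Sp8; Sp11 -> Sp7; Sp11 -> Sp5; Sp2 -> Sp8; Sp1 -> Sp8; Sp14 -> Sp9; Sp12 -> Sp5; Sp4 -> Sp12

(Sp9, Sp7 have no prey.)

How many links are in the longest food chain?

4 links

One longest chain: Sp9 → Sp14 → Sp8 → Sp6 → Sp10.
It has 5 species and 4 links.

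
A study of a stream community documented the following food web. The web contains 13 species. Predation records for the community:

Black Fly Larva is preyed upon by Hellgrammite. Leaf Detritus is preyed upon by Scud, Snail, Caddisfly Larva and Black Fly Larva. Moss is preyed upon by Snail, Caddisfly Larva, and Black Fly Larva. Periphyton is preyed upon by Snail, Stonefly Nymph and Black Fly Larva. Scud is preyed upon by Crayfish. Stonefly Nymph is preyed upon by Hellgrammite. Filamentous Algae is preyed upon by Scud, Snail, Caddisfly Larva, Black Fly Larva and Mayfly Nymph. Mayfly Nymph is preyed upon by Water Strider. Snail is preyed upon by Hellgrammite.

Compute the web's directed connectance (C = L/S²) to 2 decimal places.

C = 0.12

The web has S = 13 species and L = 20 feeding links.
C = L / S² = 20 / 169 = 0.1183 ≈ 0.12.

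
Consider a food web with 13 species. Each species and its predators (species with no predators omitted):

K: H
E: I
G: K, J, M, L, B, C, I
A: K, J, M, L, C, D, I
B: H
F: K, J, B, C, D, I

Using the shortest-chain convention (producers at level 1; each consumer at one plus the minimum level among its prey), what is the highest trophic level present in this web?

3

Producers (level 1): E, A, G, F.
Following each consumer down to its lowest-level prey: G → B → H (levels 1 through 3).
All prey of H (B 2, K 2) are at level 2 or above, so H is at level 1 + 2 = 3.
Every consumer has at least one prey at level 2 or below, so none exceeds level 3.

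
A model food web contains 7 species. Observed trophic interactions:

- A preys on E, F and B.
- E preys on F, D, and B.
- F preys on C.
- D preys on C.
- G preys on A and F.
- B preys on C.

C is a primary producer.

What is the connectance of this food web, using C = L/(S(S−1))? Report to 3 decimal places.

C = 0.262

The web has S = 7 species and L = 11 feeding links.
C = L / (S(S−1)) = 11 / 42 = 0.2619 ≈ 0.262.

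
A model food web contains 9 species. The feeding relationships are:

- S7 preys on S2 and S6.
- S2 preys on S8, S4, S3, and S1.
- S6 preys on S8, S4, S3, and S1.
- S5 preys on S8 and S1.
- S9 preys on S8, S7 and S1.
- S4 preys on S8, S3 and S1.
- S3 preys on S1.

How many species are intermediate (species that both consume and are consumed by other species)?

5

Intermediate species (has both prey and predators): S3, S4, S6, S2, S7.
Count: 5.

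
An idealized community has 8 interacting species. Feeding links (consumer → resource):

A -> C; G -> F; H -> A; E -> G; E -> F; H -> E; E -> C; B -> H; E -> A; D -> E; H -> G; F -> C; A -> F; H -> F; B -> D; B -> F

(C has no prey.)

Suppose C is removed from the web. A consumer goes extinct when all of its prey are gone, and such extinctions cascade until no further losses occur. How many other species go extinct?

Remove C.
Round 1: F (all prey gone) → extinct.
Round 2: G (all prey gone), A (all prey gone) → extinct.
Round 3: E (all prey gone) → extinct.
Round 4: H (all prey gone), D (all prey gone) → extinct.
Round 5: B (all prey gone) → extinct.
No further losses. Total secondary extinctions: 7.

7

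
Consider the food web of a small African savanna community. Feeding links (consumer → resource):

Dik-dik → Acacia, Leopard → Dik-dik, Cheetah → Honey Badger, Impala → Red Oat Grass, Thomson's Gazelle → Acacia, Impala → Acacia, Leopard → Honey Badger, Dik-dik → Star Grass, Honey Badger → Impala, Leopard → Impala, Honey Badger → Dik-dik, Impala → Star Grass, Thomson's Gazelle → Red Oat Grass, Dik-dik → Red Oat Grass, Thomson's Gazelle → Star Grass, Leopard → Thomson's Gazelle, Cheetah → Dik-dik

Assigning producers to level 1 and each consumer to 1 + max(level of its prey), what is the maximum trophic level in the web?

Producers (level 1): Red Oat Grass, Acacia, Star Grass.
Red Oat Grass → Impala → Honey Badger → Leopard gives Leopard level 4.
No species has a prey at level 4, so no species reaches level 5.

4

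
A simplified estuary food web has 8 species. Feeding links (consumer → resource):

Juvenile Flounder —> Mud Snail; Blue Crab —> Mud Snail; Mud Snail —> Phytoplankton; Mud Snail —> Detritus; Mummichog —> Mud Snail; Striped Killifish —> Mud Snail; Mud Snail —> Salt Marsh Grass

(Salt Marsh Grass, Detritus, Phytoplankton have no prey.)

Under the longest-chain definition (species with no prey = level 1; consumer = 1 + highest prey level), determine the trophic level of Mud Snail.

Trophic level 2

Salt Marsh Grass has no prey (basal) → level 1.
Mud Snail eats Salt Marsh Grass (level 1); other prey at levels: Detritus 1, Phytoplankton 1 → level 2.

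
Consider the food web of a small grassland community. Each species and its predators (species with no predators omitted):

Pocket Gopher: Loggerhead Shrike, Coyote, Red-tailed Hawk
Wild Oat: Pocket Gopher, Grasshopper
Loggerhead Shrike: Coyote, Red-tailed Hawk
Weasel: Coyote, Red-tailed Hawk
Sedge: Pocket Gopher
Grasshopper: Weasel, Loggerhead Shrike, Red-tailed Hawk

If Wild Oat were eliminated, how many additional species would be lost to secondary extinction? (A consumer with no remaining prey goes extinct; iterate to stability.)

Remove Wild Oat.
Round 1: Grasshopper (all prey gone) → extinct.
Round 2: Weasel (all prey gone) → extinct.
No further losses. Total secondary extinctions: 2.

2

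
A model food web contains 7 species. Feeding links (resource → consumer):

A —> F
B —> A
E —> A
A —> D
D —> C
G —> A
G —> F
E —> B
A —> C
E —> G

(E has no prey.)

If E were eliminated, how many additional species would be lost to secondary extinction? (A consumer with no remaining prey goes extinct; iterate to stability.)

6

Remove E.
Round 1: B (all prey gone), G (all prey gone) → extinct.
Round 2: A (all prey gone) → extinct.
Round 3: F (all prey gone), D (all prey gone) → extinct.
Round 4: C (all prey gone) → extinct.
No further losses. Total secondary extinctions: 6.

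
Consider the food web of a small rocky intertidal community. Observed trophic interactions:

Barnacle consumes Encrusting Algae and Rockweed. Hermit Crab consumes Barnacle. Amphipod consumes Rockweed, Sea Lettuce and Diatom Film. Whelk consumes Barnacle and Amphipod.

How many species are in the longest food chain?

3 species

One longest chain: Diatom Film → Amphipod → Whelk.
It has 3 species and 2 links.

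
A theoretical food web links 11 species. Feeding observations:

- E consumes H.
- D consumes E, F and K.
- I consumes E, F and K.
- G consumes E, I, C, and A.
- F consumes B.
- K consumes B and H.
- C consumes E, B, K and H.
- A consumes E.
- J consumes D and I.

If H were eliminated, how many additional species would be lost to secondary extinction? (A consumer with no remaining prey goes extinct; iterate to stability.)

Remove H.
Round 1: E (all prey gone) → extinct.
Round 2: A (all prey gone) → extinct.
No further losses. Total secondary extinctions: 2.

2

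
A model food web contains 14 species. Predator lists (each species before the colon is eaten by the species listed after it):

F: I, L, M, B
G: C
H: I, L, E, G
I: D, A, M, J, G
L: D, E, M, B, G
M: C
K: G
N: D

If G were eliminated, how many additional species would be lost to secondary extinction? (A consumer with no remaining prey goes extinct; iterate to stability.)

Remove G.
Every predator of it retains at least one other prey: C still has M.
No consumer loses all prey, so no secondary extinctions occur.

0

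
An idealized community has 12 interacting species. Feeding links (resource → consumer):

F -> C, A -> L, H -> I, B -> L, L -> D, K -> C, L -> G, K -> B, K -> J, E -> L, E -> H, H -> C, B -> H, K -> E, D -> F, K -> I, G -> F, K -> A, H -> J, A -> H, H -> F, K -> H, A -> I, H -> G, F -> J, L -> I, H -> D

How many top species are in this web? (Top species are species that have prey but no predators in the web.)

Top species (has prey, but nothing eats it): I, J, C.
Count: 3.

3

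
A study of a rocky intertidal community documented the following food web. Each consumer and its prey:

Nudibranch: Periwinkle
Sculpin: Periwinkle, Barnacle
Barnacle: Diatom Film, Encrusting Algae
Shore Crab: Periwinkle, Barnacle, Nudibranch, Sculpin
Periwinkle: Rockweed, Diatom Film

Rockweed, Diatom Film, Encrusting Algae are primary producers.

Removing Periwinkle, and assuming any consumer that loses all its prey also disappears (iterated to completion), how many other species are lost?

Remove Periwinkle.
Round 1: Nudibranch (all prey gone) → extinct.
No further losses. Total secondary extinctions: 1.

1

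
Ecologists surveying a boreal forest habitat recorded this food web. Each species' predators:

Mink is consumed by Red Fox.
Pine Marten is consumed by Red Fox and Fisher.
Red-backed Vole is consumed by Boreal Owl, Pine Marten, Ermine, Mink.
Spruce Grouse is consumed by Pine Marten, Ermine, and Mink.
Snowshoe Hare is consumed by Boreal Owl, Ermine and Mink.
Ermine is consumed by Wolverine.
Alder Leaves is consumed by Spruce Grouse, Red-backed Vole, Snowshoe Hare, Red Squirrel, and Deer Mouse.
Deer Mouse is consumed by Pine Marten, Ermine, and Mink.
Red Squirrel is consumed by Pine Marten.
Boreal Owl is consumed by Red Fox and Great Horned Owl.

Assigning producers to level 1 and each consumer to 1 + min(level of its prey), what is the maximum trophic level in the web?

Producers (level 1): Alder Leaves.
Following each consumer down to its lowest-level prey: Alder Leaves → Red-backed Vole → Pine Marten → Fisher (levels 1 through 4).
All prey of Fisher (Pine Marten 3) are at level 3 or above, so Fisher is at level 1 + 3 = 4.
Every consumer has at least one prey at level 3 or below, so none exceeds level 4.

4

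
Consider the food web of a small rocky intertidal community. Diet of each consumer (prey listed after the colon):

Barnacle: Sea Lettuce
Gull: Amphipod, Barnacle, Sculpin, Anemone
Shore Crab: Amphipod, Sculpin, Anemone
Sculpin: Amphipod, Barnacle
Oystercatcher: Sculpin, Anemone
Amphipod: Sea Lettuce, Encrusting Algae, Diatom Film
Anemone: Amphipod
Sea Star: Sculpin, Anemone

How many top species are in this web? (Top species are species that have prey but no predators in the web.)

Top species (has prey, but nothing eats it): Shore Crab, Sea Star, Gull, Oystercatcher.
Count: 4.

4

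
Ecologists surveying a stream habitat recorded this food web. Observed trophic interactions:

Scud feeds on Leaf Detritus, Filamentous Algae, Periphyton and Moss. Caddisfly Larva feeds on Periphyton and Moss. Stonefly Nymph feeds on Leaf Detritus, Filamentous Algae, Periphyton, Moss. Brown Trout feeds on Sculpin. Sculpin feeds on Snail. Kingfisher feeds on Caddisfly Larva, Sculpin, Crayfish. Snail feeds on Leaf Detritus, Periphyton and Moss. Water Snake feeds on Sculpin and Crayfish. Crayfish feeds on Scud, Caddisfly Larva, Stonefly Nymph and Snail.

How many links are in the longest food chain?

3 links

One longest chain: Periphyton → Snail → Sculpin → Brown Trout.
It has 4 species and 3 links.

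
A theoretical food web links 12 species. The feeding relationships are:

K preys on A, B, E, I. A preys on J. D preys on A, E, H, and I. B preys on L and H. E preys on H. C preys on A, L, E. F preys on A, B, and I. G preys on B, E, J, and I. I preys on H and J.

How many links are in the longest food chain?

One longest chain: H → B → G.
It has 3 species and 2 links.

2 links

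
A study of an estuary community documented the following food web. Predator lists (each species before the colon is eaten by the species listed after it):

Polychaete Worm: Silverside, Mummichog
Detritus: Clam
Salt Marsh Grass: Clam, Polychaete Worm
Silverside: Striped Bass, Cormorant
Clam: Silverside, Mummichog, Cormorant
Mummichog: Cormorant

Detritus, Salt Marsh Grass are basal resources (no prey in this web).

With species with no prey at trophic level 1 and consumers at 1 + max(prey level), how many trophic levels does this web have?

Basal resources (level 1): Detritus, Salt Marsh Grass.
Detritus → Clam → Silverside → Striped Bass gives Striped Bass level 4.
No species has a prey at level 4, so no species reaches level 5.

4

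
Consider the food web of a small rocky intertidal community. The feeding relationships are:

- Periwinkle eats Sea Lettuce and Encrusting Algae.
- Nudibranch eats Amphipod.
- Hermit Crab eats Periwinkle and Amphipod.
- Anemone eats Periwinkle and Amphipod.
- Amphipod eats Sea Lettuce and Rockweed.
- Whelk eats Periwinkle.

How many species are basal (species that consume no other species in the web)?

Basal species (no prey listed): Sea Lettuce, Encrusting Algae, Rockweed.
Count: 3.

3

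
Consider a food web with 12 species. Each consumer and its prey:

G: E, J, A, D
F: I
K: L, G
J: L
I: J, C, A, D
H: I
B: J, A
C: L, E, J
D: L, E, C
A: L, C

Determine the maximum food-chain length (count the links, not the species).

5 links

One longest chain: L → J → C → A → I → F.
It has 6 species and 5 links.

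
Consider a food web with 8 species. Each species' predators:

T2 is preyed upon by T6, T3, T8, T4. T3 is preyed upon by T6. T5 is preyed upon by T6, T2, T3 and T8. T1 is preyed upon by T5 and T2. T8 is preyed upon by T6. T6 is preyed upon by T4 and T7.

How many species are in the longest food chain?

6 species

One longest chain: T1 → T5 → T2 → T8 → T6 → T7.
It has 6 species and 5 links.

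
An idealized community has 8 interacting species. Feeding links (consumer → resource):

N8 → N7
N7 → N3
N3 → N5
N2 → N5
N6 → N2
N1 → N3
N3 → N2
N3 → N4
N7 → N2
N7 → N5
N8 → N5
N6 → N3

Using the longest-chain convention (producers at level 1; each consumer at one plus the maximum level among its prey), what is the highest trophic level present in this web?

5

Producers (level 1): N5, N4.
N5 → N2 → N3 → N7 → N8 gives N8 level 5.
No species has a prey at level 5, so no species reaches level 6.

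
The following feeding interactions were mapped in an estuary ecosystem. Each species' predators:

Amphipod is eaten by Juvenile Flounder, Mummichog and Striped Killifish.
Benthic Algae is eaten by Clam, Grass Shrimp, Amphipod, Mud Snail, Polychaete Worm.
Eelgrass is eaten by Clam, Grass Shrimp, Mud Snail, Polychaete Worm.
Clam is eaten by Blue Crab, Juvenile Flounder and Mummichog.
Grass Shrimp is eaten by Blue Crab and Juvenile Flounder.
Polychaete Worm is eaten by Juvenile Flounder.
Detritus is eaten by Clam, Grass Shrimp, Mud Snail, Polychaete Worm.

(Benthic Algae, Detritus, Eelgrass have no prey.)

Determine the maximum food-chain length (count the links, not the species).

One longest chain: Benthic Algae → Amphipod → Striped Killifish.
It has 3 species and 2 links.

2 links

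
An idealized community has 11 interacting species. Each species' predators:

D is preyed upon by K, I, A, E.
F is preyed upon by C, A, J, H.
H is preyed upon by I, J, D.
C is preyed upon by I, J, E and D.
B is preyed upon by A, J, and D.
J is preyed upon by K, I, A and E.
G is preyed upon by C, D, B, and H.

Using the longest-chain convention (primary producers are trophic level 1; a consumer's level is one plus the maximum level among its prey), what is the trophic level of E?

F is a producer → level 1.
C eats F (level 1); other prey at levels: G 1 → level 2.
J eats C (level 2); other prey at levels: F 1, B 2, H 2 → level 3.
E eats J (level 3); other prey at levels: C 2, D 3 → level 4.

Trophic level 4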